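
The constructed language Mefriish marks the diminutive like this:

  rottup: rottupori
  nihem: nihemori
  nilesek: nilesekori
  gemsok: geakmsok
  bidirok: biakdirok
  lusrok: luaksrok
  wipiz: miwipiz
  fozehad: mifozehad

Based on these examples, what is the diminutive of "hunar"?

"hunar" has last vowel 'a'. The one such stem in the data (fozehad → mifozehad) adds the prefix mi-, so the same rule applies.
The other patterns: stems whose last vowel is 'e' or 'u' add -ori; stems whose last vowel is 'o' insert -ak- after the first vowel.
So hunar → mihunar.

mihunar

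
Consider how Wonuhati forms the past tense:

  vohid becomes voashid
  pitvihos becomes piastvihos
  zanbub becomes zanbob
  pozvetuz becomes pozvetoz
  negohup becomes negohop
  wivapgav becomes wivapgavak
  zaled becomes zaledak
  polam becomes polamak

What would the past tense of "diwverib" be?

vohid and zaled both end in -d yet inflect differently (voashid, zaledak), so the final letter is not what conditions the rule; the last vowel is.
"diwverib" has last vowel 'i'. The one such stem in the data (vohid → voashid) inserts -as- after the first vowel (as does pitvihos), so the same rule applies.
So diwverib → diaswverib.

diaswverib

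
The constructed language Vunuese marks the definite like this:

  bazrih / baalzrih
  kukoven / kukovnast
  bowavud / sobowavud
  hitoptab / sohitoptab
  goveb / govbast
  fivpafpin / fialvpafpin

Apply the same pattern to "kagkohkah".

"kagkohkah" has last vowel 'a'. The one such stem in the data (hitoptab → sohitoptab) adds the prefix so-, so the same rule applies.
The other patterns: stems whose last vowel is 'e' delete the last vowel and add -ast; stems whose last vowel is 'i' insert -al- after the first vowel.
So kagkohkah → sokagkohkah.

sokagkohkah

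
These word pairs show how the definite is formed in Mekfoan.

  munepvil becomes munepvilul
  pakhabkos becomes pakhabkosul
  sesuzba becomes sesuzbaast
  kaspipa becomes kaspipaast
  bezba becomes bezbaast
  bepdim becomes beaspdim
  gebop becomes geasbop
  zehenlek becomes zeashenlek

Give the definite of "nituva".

nituvaast

munepvil and bepdim both have last vowel 'i' yet inflect differently (munepvilul, beaspdim), so the last vowel is not what conditions the rule; the final letter is.
"nituva" ends in -a. The stems ending in -a (sesuzba → sesuzbaast, kaspipa → kaspipaast, bezba → bezbaast) add -ast.
The other patterns: stems ending in -l or -s add -ul; stems ending in -k, -m or -p insert -as- after the first vowel.
So nituva → nituvaast.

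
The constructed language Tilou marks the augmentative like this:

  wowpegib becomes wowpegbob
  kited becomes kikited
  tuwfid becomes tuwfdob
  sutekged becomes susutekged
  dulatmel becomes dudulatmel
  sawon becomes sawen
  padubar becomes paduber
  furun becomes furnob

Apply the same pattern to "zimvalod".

zimvaled

sutekged and tuwfid both end in -d yet inflect differently (susutekged, tuwfdob), so the final letter is not what conditions the rule; the last vowel is.
"zimvalod" has last vowel 'o'. The one such stem in the data (sawon → sawen) changes the last vowel to 'e' (as does padubar), so the same rule applies.
The other patterns: stems whose last vowel is 'e' repeat the first consonant+vowel as a prefix; stems whose last vowel is 'i' or 'u' delete the last vowel and add -ob.
So zimvalod → zimvaled.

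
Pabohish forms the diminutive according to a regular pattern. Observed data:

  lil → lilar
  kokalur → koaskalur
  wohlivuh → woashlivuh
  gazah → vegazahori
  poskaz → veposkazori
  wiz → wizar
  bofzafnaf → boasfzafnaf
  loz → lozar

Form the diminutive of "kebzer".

vekebzerori

wiz and poskaz both end in -z yet inflect differently (wizar, veposkazori), so the final letter is not what conditions the rule; the number of vowels is.
"kebzer" has 2 vowels. The stems with 2 vowels (poskaz → veposkazori, gazah → vegazahori) add ve- … -ori around the stem.
The other patterns: stems with 1 vowel add -ar; stems with 3 vowels insert -as- after the first vowel.
So kebzer → vekebzerori.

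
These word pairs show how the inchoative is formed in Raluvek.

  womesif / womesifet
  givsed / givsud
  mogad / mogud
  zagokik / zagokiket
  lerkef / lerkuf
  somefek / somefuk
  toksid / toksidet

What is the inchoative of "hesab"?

"hesab" has last vowel 'a'. The one such stem in the data (mogad → mogud) changes the last vowel to 'u' (as do givsed, lerkef), so the same rule applies.
The other pattern: stems whose last vowel is 'i' add -et.
So hesab → hesub.

hesub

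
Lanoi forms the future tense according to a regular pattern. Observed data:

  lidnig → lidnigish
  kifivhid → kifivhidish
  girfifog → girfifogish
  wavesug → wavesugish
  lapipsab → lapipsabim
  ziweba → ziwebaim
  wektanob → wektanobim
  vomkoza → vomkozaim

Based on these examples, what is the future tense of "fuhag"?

fuhagish

girfifog and wektanob both have last vowel 'o' yet inflect differently (girfifogish, wektanobim), so the last vowel is not what conditions the rule; the final letter is.
"fuhag" ends in -g. The stems ending in -g (lidnig → lidnigish, girfifog → girfifogish, wavesug → wavesugish) add -ish.
The other pattern: stems ending in -a or -b add -im.
So fuhag → fuhagish.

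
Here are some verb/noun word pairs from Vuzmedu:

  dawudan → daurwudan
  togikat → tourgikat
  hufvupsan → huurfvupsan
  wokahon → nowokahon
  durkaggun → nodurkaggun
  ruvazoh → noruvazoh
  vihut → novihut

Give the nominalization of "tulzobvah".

dawudan and wokahon both end in -n yet inflect differently (daurwudan, nowokahon), so the final letter is not what conditions the rule; the last vowel is.
"tulzobvah" has last vowel 'a'. The stems whose last vowel is 'a' (dawudan → daurwudan, togikat → tourgikat, hufvupsan → huurfvupsan) insert -ur- after the first vowel.
The other pattern: stems whose last vowel is 'o' or 'u' add the prefix no-.
So tulzobvah → tuurlzobvah.

tuurlzobvah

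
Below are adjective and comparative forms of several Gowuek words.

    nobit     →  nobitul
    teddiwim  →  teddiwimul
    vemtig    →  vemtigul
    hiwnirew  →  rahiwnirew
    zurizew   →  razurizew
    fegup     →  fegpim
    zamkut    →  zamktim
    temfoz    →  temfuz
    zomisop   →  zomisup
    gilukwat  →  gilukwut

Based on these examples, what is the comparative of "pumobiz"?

nobit and zamkut both end in -t yet inflect differently (nobitul, zamktim), so the final letter is not what conditions the rule; the last vowel is.
"pumobiz" has last vowel 'i'. The stems whose last vowel is 'i' (nobit → nobitul, teddiwim → teddiwimul, vemtig → vemtigul) add -ul.
So pumobiz → pumobizul.

pumobizul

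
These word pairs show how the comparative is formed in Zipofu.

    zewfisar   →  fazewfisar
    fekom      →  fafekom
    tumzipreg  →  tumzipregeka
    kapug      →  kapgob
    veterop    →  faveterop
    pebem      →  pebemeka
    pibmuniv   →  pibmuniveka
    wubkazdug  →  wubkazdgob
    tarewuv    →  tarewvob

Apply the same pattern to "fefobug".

kapug and tumzipreg both end in -g yet inflect differently (kapgob, tumzipregeka), so the final letter is not what conditions the rule; the last vowel is.
"fefobug" has last vowel 'u'. The stems whose last vowel is 'u' (tarewuv → tarewvob, kapug → kapgob, wubkazdug → wubkazdgob) delete the last vowel and add -ob.
So fefobug → fefobgob.

fefobgob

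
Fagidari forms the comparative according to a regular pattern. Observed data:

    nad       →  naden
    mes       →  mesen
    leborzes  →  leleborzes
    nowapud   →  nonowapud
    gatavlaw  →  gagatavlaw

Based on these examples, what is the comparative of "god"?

mes and leborzes both end in -s yet inflect differently (mesen, leleborzes), so the final letter is not what conditions the rule; the number of vowels is.
"god" has 1 vowel. The stems with 1 vowel (nad → naden, mes → mesen) add -en.
The other pattern: stems with 3 vowels repeat the first consonant+vowel as a prefix.
So god → goden.

goden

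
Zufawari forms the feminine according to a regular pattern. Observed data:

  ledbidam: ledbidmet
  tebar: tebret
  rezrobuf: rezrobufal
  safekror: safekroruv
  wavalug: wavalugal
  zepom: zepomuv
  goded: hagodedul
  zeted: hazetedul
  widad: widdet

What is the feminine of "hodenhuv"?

ledbidam and zepom both end in -m yet inflect differently (ledbidmet, zepomuv), so the final letter is not what conditions the rule; the last vowel is.
"hodenhuv" has last vowel 'u'. The stems whose last vowel is 'u' (wavalug → wavalugal, rezrobuf → rezrobufal) add -al.
So hodenhuv → hodenhuval.

hodenhuval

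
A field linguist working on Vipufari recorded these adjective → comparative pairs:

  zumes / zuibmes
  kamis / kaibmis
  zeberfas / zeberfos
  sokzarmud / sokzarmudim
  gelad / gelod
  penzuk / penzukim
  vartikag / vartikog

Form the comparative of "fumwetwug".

sokzarmud and gelad both end in -d yet inflect differently (sokzarmudim, gelod), so the final letter is not what conditions the rule; the last vowel is.
"fumwetwug" has last vowel 'u'. The stems whose last vowel is 'u' (sokzarmud → sokzarmudim, penzuk → penzukim) add -im.
The other patterns: stems whose last vowel is 'a' change the last vowel to 'o'; stems whose last vowel is 'e' or 'i' insert -ib- after the first vowel.
So fumwetwug → fumwetwugim.

fumwetwugim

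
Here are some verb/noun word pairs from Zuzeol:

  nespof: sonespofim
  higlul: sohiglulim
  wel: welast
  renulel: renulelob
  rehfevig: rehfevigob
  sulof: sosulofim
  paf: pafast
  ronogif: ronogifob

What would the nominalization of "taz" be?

tazast

paf and nespof both end in -f yet inflect differently (pafast, sonespofim), so the final letter is not what conditions the rule; the number of vowels is.
"taz" has 1 vowel. The stems with 1 vowel (paf → pafast, wel → welast) add -ast.
So taz → tazast.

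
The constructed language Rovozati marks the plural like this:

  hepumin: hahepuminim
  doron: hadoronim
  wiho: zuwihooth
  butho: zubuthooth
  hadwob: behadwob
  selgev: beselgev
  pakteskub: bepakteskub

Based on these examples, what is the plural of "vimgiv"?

bevimgiv

doron and wiho both have last vowel 'o' yet inflect differently (hadoronim, zuwihooth), so the last vowel is not what conditions the rule; the final letter is.
"vimgiv" ends in -v. The one such stem in the data (selgev → beselgev) adds the prefix be-, so the same rule applies.
So vimgiv → bevimgiv.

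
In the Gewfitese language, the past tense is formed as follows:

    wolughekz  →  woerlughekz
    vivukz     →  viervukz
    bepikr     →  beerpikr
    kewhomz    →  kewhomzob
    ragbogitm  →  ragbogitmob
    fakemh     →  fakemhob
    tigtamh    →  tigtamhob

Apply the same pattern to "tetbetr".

wolughekz and kewhomz both end in -z yet inflect differently (woerlughekz, kewhomzob), so the final letter is not what conditions the rule; the second-to-last letter is.
"tetbetr" has second-to-last letter 't'. The one such stem in the data (ragbogitm → ragbogitmob) adds -ob, so the same rule applies.
The other pattern: stems whose second-to-last letter is 'k' insert -er- after the first vowel.
So tetbetr → tetbetrob.

tetbetrob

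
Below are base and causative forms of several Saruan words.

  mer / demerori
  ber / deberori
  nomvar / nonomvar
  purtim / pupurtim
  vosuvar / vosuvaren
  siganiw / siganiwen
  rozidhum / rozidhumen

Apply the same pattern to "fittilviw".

mer and nomvar both end in -r yet inflect differently (demerori, nonomvar), so the final letter is not what conditions the rule; the number of vowels is.
"fittilviw" has 3 vowels. The stems with 3 vowels (vosuvar → vosuvaren, siganiw → siganiwen, rozidhum → rozidhumen) add -en.
The other patterns: stems with 1 vowel add de- … -ori around the stem; stems with 2 vowels repeat the first consonant+vowel as a prefix.
So fittilviw → fittilviwen.

fittilviwen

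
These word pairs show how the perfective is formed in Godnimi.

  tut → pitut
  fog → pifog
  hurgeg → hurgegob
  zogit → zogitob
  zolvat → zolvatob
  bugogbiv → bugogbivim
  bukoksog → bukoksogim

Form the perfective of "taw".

pitaw

"taw" has 1 vowel. The stems with 1 vowel (tut → pitut, fog → pifog) add the prefix pi-.
So taw → pitaw.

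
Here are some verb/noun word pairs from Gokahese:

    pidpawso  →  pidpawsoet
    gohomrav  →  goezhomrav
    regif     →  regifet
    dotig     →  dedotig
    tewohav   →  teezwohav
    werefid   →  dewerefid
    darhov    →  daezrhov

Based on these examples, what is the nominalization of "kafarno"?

"kafarno" ends in -o. The one such stem in the data (pidpawso → pidpawsoet) adds -et, so the same rule applies.
The other patterns: stems ending in -d or -g add the prefix de-; stems ending in -v insert -ez- after the first vowel.
So kafarno → kafarnoet.

kafarnoet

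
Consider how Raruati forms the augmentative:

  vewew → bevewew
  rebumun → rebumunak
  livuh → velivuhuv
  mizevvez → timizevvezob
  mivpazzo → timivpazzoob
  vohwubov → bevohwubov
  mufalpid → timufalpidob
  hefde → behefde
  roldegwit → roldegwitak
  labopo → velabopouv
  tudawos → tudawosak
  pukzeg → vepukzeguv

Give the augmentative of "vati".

"vati" begins with v-. The stems beginning with v- (vewew → bevewew, vohwubov → bevohwubov) add the prefix be-.
So vati → bevati.

bevati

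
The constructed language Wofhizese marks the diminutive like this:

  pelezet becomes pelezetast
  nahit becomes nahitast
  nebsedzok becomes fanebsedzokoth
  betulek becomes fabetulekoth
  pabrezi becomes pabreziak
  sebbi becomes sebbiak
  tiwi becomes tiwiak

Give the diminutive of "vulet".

vuletast

pelezet and betulek both have last vowel 'e' yet inflect differently (pelezetast, fabetulekoth), so the last vowel is not what conditions the rule; the final letter is.
"vulet" ends in -t. The stems ending in -t (pelezet → pelezetast, nahit → nahitast) add -ast.
The other patterns: stems ending in -k add fa- … -oth around the stem; stems ending in -i add -ak.
So vulet → vuletast.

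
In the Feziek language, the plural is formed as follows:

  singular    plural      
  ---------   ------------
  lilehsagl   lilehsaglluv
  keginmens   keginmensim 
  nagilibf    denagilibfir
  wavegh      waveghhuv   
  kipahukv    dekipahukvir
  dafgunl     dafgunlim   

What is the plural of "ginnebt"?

dafgunl and lilehsagl both end in -l yet inflect differently (dafgunlim, lilehsaglluv), so the final letter is not what conditions the rule; the second-to-last letter is.
"ginnebt" has second-to-last letter 'b'. The one such stem in the data (nagilibf → denagilibfir) adds de- … -ir around the stem, so the same rule applies.
The other patterns: stems whose second-to-last letter is 'n' add -im; stems whose second-to-last letter is 'g' double the final consonant and add -uv.
So ginnebt → deginnebtir.

deginnebtir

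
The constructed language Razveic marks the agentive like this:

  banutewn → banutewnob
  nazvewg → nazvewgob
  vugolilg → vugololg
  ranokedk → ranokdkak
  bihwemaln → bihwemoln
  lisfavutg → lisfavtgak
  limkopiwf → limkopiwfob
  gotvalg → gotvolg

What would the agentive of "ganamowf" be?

ganamowfob

bihwemaln and banutewn both end in -n yet inflect differently (bihwemoln, banutewnob), so the final letter is not what conditions the rule; the second-to-last letter is.
"ganamowf" has second-to-last letter 'w'. The stems whose second-to-last letter is 'w' (banutewn → banutewnob, nazvewg → nazvewgob, limkopiwf → limkopiwfob) add -ob.
So ganamowf → ganamowfob.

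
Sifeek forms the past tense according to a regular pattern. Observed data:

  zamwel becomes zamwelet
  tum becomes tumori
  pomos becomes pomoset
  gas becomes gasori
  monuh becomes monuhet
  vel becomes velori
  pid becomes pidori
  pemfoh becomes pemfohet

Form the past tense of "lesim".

lesimet

pomos and gas both end in -s yet inflect differently (pomoset, gasori), so the final letter is not what conditions the rule; the number of vowels is.
"lesim" has 2 vowels. The stems with 2 vowels (monuh → monuhet, pemfoh → pemfohet, pomos → pomoset) add -et.
The other pattern: stems with 1 vowel add -ori.
So lesim → lesimet.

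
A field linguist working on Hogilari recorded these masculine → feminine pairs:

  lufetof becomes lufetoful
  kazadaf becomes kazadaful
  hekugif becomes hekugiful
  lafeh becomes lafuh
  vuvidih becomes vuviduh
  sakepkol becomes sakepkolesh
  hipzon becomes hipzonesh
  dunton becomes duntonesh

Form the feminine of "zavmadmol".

zavmadmolesh

hekugif and vuvidih both have last vowel 'i' yet inflect differently (hekugiful, vuviduh), so the last vowel is not what conditions the rule; the final letter is.
"zavmadmol" ends in -l. The one such stem in the data (sakepkol → sakepkolesh) adds -esh, so the same rule applies.
So zavmadmol → zavmadmolesh.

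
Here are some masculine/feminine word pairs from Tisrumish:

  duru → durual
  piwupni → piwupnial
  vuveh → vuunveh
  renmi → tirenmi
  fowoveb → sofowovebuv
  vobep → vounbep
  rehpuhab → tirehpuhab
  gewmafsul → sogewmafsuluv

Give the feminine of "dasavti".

dasavtial

rehpuhab and fowoveb both end in -b yet inflect differently (tirehpuhab, sofowovebuv), so the final letter is not what conditions the rule; the first letter is.
"dasavti" begins with d-. The one such stem in the data (duru → durual) adds -al, so the same rule applies.
The other patterns: stems beginning with r- add the prefix ti-; stems beginning with v- insert -un- after the first vowel; stems beginning with f- or g- add so- … -uv around the stem.
So dasavti → dasavtial.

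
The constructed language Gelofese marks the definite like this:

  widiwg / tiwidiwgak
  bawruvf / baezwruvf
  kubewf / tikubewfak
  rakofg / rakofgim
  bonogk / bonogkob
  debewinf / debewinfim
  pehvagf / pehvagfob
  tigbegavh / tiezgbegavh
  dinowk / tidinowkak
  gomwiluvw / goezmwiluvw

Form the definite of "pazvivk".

bawruvf and debewinf both end in -f yet inflect differently (baezwruvf, debewinfim), so the final letter is not what conditions the rule; the second-to-last letter is.
"pazvivk" has second-to-last letter 'v'. The stems whose second-to-last letter is 'v' (tigbegavh → tiezgbegavh, bawruvf → baezwruvf, gomwiluvw → goezmwiluvw) insert -ez- after the first vowel.
So pazvivk → paezzvivk.

paezzvivk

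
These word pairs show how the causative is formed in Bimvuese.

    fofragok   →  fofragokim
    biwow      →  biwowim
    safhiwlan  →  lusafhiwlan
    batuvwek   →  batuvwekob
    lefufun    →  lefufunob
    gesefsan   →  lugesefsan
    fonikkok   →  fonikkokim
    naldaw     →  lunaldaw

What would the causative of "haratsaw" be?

biwow and naldaw both end in -w yet inflect differently (biwowim, lunaldaw), so the final letter is not what conditions the rule; the last vowel is.
"haratsaw" has last vowel 'a'. The stems whose last vowel is 'a' (gesefsan → lugesefsan, naldaw → lunaldaw, safhiwlan → lusafhiwlan) add the prefix lu-.
The other patterns: stems whose last vowel is 'o' add -im; stems whose last vowel is 'e' or 'u' add -ob.
So haratsaw → luharatsaw.

luharatsaw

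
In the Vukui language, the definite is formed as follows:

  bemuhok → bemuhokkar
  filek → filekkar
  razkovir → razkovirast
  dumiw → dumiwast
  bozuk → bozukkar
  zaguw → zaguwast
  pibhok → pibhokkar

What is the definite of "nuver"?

nuverast

"nuver" ends in -r. The one such stem in the data (razkovir → razkovirast) adds -ast, so the same rule applies.
So nuver → nuverast.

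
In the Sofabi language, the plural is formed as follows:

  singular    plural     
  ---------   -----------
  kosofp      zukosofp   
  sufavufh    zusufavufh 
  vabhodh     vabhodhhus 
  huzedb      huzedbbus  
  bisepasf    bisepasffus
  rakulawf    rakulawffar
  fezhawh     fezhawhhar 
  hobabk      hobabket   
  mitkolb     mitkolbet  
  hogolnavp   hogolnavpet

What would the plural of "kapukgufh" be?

zukapukgufh

sufavufh and vabhodh both end in -h yet inflect differently (zusufavufh, vabhodhhus), so the final letter is not what conditions the rule; the second-to-last letter is.
"kapukgufh" has second-to-last letter 'f'. The stems whose second-to-last letter is 'f' (kosofp → zukosofp, sufavufh → zusufavufh) add the prefix zu-.
The other patterns: stems whose second-to-last letter is 'd' or 's' double the final consonant and add -us; stems whose second-to-last letter is 'w' double the final consonant and add -ar; stems whose second-to-last letter is 'b', 'l' or 'v' add -et.
So kapukgufh → zukapukgufh.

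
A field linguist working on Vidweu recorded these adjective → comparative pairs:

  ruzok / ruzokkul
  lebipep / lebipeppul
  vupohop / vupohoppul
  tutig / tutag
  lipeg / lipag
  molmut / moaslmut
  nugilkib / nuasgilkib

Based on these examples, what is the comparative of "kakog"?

lebipep and lipeg both have last vowel 'e' yet inflect differently (lebipeppul, lipag), so the last vowel is not what conditions the rule; the final letter is.
"kakog" ends in -g. The stems ending in -g (tutig → tutag, lipeg → lipag) change the last vowel to 'a'.
So kakog → kakag.

kakag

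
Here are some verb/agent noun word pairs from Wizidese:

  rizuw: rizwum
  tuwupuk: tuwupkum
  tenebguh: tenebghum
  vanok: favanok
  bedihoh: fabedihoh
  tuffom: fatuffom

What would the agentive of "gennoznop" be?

fagennoznop

"gennoznop" has last vowel 'o'. The stems whose last vowel is 'o' (tuffom → fatuffom, bedihoh → fabedihoh, vanok → favanok) add the prefix fa-.
So gennoznop → fagennoznop.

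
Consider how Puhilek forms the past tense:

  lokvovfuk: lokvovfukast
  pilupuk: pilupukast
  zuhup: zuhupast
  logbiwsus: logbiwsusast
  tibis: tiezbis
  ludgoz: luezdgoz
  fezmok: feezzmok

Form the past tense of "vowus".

vowusast

"vowus" has last vowel 'u'. The stems whose last vowel is 'u' (lokvovfuk → lokvovfukast, pilupuk → pilupukast, zuhup → zuhupast) add -ast.
So vowus → vowusast.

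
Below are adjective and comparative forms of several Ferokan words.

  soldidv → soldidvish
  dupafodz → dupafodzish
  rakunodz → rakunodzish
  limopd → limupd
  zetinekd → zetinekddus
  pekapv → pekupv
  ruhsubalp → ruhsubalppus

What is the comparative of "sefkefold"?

sefkefolddus

"sefkefold" has second-to-last letter 'l'. The one such stem in the data (ruhsubalp → ruhsubalppus) doubles the final consonant and adds -us (as does zetinekd), so the same rule applies.
So sefkefold → sefkefolddus.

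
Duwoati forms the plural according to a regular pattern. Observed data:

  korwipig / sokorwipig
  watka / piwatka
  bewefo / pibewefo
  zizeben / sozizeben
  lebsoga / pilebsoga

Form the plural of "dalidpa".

"dalidpa" ends in a vowel. The stems ending in a vowel (watka → piwatka, bewefo → pibewefo, lebsoga → pilebsoga) add the prefix pi-.
The other pattern: stems ending in a consonant add the prefix so-.
So dalidpa → pidalidpa.

pidalidpa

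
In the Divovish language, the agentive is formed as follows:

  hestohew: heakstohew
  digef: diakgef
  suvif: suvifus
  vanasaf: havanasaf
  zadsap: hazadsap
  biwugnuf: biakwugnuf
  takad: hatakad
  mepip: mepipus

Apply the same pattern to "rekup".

reakkup

biwugnuf and vanasaf both end in -f yet inflect differently (biakwugnuf, havanasaf), so the final letter is not what conditions the rule; the last vowel is.
"rekup" has last vowel 'u'. The one such stem in the data (biwugnuf → biakwugnuf) inserts -ak- after the first vowel (as do hestohew, digef), so the same rule applies.
So rekup → reakkup.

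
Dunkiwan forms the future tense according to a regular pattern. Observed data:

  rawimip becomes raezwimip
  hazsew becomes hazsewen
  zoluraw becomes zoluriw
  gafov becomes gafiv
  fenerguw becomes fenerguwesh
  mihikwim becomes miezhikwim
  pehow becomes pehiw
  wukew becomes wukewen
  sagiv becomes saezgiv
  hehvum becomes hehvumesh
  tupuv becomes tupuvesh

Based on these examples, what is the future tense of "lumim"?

"lumim" has last vowel 'i'. The stems whose last vowel is 'i' (mihikwim → miezhikwim, sagiv → saezgiv, rawimip → raezwimip) insert -ez- after the first vowel.
The other patterns: stems whose last vowel is 'a' or 'o' change the last vowel to 'i'; stems whose last vowel is 'u' add -esh; stems whose last vowel is 'e' add -en.
So lumim → luezmim.

luezmim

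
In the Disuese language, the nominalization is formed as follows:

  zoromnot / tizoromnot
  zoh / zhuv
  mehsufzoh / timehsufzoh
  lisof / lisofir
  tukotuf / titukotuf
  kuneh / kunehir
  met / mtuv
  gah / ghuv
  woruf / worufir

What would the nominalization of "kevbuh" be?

kevbuhir

gah and kuneh both end in -h yet inflect differently (ghuv, kunehir), so the final letter is not what conditions the rule; the number of vowels is.
"kevbuh" has 2 vowels. The stems with 2 vowels (lisof → lisofir, woruf → worufir, kuneh → kunehir) add -ir.
So kevbuh → kevbuhir.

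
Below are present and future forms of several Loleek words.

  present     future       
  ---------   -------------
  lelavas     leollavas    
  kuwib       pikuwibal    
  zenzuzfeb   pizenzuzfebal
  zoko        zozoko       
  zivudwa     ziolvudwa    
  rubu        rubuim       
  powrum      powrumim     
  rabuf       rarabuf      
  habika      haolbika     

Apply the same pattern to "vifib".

pivifibal

powrum and rabuf both have last vowel 'u' yet inflect differently (powrumim, rarabuf), so the last vowel is not what conditions the rule; the final letter is.
"vifib" ends in -b. The stems ending in -b (zenzuzfeb → pizenzuzfebal, kuwib → pikuwibal) add pi- … -al around the stem.
So vifib → pivifibal.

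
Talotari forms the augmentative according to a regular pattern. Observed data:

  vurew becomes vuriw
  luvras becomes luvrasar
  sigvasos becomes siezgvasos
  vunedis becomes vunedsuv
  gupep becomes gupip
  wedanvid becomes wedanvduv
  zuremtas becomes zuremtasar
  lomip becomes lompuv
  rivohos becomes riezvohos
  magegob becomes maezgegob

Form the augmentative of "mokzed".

gupep and lomip both end in -p yet inflect differently (gupip, lompuv), so the final letter is not what conditions the rule; the last vowel is.
"mokzed" has last vowel 'e'. The stems whose last vowel is 'e' (gupep → gupip, vurew → vuriw) change the last vowel to 'i'.
So mokzed → mokzid.

mokzid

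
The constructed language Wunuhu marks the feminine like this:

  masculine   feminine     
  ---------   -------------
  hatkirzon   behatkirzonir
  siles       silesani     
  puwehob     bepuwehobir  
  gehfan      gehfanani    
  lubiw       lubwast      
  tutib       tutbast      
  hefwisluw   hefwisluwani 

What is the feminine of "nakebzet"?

"nakebzet" has last vowel 'e'. The one such stem in the data (siles → silesani) adds -ani, so the same rule applies.
So nakebzet → nakebzetani.

nakebzetani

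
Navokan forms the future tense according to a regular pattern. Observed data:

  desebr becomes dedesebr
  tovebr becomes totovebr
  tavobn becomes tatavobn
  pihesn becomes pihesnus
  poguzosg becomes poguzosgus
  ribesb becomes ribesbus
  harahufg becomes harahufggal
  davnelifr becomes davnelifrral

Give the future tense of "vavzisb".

"vavzisb" has second-to-last letter 's'. The stems whose second-to-last letter is 's' (pihesn → pihesnus, poguzosg → poguzosgus, ribesb → ribesbus) add -us.
So vavzisb → vavzisbus.

vavzisbus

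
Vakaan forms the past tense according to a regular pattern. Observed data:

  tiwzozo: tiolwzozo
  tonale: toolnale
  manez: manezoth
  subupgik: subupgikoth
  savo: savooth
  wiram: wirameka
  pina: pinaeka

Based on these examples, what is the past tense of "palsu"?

"palsu" begins with p-. The one such stem in the data (pina → pinaeka) adds -eka, so the same rule applies.
The other patterns: stems beginning with t- insert -ol- after the first vowel; stems beginning with m- or s- add -oth.
So palsu → palsueka.

palsueka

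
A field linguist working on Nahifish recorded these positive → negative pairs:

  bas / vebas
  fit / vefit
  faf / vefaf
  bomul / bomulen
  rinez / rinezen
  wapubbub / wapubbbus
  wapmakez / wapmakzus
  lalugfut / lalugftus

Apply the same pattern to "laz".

"laz" has 1 vowel. The stems with 1 vowel (bas → vebas, fit → vefit, faf → vefaf) add the prefix ve-.
The other patterns: stems with 2 vowels add -en; stems with 3 vowels delete the last vowel and add -us.
So laz → velaz.

velaz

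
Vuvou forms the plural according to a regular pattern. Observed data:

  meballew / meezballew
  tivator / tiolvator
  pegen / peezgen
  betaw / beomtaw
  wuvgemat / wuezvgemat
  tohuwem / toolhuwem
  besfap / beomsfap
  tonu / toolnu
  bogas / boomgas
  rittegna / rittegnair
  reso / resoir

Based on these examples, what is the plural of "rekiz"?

rekizir

"rekiz" begins with r-. The stems beginning with r- (rittegna → rittegnair, reso → resoir) add -ir.
So rekiz → rekizir.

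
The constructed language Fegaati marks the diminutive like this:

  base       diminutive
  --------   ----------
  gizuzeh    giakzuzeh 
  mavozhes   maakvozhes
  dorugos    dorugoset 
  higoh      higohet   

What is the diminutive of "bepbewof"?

bepbewofet

"bepbewof" has last vowel 'o'. The stems whose last vowel is 'o' (dorugos → dorugoset, higoh → higohet) add -et.
So bepbewof → bepbewofet.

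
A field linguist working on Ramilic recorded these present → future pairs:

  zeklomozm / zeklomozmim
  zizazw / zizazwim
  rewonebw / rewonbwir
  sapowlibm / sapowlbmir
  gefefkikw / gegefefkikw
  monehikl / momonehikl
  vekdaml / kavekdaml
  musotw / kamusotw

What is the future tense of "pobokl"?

zizazw and rewonebw both end in -w yet inflect differently (zizazwim, rewonbwir), so the final letter is not what conditions the rule; the second-to-last letter is.
"pobokl" has second-to-last letter 'k'. The stems whose second-to-last letter is 'k' (gefefkikw → gegefefkikw, monehikl → momonehikl) repeat the first consonant+vowel as a prefix.
The other patterns: stems whose second-to-last letter is 'z' add -im; stems whose second-to-last letter is 'b' delete the last vowel and add -ir; stems whose second-to-last letter is 'm' or 't' add the prefix ka-.
So pobokl → popobokl.

popobokl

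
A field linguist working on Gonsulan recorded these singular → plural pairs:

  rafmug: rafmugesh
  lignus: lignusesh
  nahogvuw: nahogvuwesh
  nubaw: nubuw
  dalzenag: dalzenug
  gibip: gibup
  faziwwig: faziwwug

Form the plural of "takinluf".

takinlufesh

"takinluf" has last vowel 'u'. The stems whose last vowel is 'u' (rafmug → rafmugesh, lignus → lignusesh, nahogvuw → nahogvuwesh) add -esh.
The other pattern: stems whose last vowel is 'a' or 'i' change the last vowel to 'u'.
So takinluf → takinlufesh.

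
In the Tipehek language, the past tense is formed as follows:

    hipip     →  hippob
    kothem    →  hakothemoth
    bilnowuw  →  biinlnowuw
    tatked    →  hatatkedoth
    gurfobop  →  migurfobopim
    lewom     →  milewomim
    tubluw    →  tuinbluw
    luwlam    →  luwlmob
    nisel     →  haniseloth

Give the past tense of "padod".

kothem and lewom both end in -m yet inflect differently (hakothemoth, milewomim), so the final letter is not what conditions the rule; the last vowel is.
"padod" has last vowel 'o'. The stems whose last vowel is 'o' (gurfobop → migurfobopim, lewom → milewomim) add mi- … -im around the stem.
The other patterns: stems whose last vowel is 'e' add ha- … -oth around the stem; stems whose last vowel is 'u' insert -in- after the first vowel; stems whose last vowel is 'a' or 'i' delete the last vowel and add -ob.
So padod → mipadodim.

mipadodim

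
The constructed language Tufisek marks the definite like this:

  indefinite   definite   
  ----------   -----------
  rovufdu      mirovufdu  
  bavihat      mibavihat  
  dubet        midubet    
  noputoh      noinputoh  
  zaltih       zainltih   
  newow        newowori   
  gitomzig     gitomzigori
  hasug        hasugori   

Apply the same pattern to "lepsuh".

"lepsuh" ends in -h. The stems ending in -h (noputoh → noinputoh, zaltih → zainltih) insert -in- after the first vowel.
The other patterns: stems ending in -t or -u add the prefix mi-; stems ending in -g or -w add -ori.
So lepsuh → leinpsuh.

leinpsuh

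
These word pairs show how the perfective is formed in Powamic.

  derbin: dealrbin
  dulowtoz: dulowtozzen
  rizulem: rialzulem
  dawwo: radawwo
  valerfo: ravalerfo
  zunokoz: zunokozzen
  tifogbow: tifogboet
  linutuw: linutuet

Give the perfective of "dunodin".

dualnodin

dulowtoz and valerfo both have last vowel 'o' yet inflect differently (dulowtozzen, ravalerfo), so the last vowel is not what conditions the rule; the final letter is.
"dunodin" ends in -n. The one such stem in the data (derbin → dealrbin) inserts -al- after the first vowel (as does rizulem), so the same rule applies.
The other patterns: stems ending in -z double the final consonant and add -en; stems ending in -o add the prefix ra-; stems ending in -w drop the final letter and add -et.
So dunodin → dualnodin.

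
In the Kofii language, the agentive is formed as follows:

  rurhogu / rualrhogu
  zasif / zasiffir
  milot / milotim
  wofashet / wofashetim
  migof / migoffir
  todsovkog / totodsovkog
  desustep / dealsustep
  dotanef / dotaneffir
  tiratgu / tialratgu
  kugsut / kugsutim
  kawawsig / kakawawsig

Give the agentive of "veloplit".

todsovkog and migof both have last vowel 'o' yet inflect differently (totodsovkog, migoffir), so the last vowel is not what conditions the rule; the final letter is.
"veloplit" ends in -t. The stems ending in -t (kugsut → kugsutim, milot → milotim, wofashet → wofashetim) add -im.
So veloplit → veloplitim.

veloplitim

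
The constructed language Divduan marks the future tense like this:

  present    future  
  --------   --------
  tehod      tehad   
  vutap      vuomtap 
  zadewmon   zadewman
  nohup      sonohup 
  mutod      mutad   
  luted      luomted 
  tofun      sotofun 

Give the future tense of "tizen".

"tizen" has last vowel 'e'. The one such stem in the data (luted → luomted) inserts -om- after the first vowel (as does vutap), so the same rule applies.
So tizen → tiomzen.

tiomzen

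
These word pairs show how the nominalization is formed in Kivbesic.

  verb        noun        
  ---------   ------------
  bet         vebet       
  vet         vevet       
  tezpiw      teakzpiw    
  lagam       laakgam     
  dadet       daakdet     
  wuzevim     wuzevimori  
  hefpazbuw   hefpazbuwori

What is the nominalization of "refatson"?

refatsonori

bet and dadet both end in -t yet inflect differently (vebet, daakdet), so the final letter is not what conditions the rule; the number of vowels is.
"refatson" has 3 vowels. The stems with 3 vowels (wuzevim → wuzevimori, hefpazbuw → hefpazbuwori) add -ori.
The other patterns: stems with 1 vowel add the prefix ve-; stems with 2 vowels insert -ak- after the first vowel.
So refatson → refatsonori.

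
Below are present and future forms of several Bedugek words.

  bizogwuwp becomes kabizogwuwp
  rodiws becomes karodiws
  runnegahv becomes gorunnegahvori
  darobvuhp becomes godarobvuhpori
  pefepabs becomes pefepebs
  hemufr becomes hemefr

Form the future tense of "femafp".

bizogwuwp and darobvuhp both end in -p yet inflect differently (kabizogwuwp, godarobvuhpori), so the final letter is not what conditions the rule; the second-to-last letter is.
"femafp" has second-to-last letter 'f'. The one such stem in the data (hemufr → hemefr) changes the last vowel to 'e' (as does pefepabs), so the same rule applies.
So femafp → femefp.

femefp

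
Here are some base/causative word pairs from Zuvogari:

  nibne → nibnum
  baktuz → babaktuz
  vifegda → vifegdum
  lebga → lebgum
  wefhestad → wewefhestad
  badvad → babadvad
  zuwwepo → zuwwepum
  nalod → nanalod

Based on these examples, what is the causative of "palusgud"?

"palusgud" ends in a consonant. The stems ending in a consonant (wefhestad → wewefhestad, baktuz → babaktuz, badvad → babadvad) repeat the first consonant+vowel as a prefix.
The other pattern: stems ending in a vowel drop the final letter and add -um.
So palusgud → papalusgud.

papalusgud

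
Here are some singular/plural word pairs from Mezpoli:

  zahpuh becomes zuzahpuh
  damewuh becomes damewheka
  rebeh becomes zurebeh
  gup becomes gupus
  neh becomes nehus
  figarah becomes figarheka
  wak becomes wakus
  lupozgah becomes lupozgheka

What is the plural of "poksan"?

zupoksan

neh and zahpuh both end in -h yet inflect differently (nehus, zuzahpuh), so the final letter is not what conditions the rule; the number of vowels is.
"poksan" has 2 vowels. The stems with 2 vowels (zahpuh → zuzahpuh, rebeh → zurebeh) add the prefix zu-.
So poksan → zupoksan.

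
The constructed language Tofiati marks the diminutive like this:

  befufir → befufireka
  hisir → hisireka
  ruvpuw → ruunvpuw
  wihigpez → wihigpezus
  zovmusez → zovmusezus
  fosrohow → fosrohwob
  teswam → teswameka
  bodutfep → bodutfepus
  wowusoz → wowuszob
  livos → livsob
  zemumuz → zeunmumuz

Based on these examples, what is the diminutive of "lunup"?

luunnup

"lunup" has last vowel 'u'. The stems whose last vowel is 'u' (zemumuz → zeunmumuz, ruvpuw → ruunvpuw) insert -un- after the first vowel.
So lunup → luunnup.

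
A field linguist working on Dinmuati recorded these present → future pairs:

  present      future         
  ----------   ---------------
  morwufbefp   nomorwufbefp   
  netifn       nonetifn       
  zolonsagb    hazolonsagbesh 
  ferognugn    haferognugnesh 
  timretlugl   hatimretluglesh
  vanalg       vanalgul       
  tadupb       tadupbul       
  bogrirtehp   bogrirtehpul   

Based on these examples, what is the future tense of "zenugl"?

hazenuglesh

"zenugl" has second-to-last letter 'g'. The stems whose second-to-last letter is 'g' (zolonsagb → hazolonsagbesh, ferognugn → haferognugnesh, timretlugl → hatimretluglesh) add ha- … -esh around the stem.
The other patterns: stems whose second-to-last letter is 'f' add the prefix no-; stems whose second-to-last letter is 'h', 'l' or 'p' add -ul.
So zenugl → hazenuglesh.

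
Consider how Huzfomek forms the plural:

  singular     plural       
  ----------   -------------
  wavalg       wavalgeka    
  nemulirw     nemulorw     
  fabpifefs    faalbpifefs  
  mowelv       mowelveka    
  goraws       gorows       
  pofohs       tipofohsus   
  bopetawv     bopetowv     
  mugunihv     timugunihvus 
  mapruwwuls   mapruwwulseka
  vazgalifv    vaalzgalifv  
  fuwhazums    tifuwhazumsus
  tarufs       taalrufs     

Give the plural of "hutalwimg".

tarufs and mapruwwuls both end in -s yet inflect differently (taalrufs, mapruwwulseka), so the final letter is not what conditions the rule; the second-to-last letter is.
"hutalwimg" has second-to-last letter 'm'. The one such stem in the data (fuwhazums → tifuwhazumsus) adds ti- … -us around the stem, so the same rule applies.
So hutalwimg → tihutalwimgus.

tihutalwimgus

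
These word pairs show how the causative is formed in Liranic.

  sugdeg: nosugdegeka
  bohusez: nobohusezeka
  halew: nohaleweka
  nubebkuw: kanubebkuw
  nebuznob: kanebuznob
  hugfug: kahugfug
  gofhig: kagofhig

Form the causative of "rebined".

norebinedeka

halew and nubebkuw both end in -w yet inflect differently (nohaleweka, kanubebkuw), so the final letter is not what conditions the rule; the last vowel is.
"rebined" has last vowel 'e'. The stems whose last vowel is 'e' (sugdeg → nosugdegeka, bohusez → nobohusezeka, halew → nohaleweka) add no- … -eka around the stem.
So rebined → norebinedeka.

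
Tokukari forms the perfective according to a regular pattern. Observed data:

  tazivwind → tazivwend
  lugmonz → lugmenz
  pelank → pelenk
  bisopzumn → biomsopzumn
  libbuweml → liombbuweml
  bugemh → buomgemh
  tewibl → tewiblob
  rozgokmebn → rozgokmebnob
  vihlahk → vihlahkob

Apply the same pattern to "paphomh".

paomphomh

"paphomh" has second-to-last letter 'm'. The stems whose second-to-last letter is 'm' (bisopzumn → biomsopzumn, libbuweml → liombbuweml, bugemh → buomgemh) insert -om- after the first vowel.
The other patterns: stems whose second-to-last letter is 'n' change the last vowel to 'e'; stems whose second-to-last letter is 'b' or 'h' add -ob.
So paphomh → paomphomh.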